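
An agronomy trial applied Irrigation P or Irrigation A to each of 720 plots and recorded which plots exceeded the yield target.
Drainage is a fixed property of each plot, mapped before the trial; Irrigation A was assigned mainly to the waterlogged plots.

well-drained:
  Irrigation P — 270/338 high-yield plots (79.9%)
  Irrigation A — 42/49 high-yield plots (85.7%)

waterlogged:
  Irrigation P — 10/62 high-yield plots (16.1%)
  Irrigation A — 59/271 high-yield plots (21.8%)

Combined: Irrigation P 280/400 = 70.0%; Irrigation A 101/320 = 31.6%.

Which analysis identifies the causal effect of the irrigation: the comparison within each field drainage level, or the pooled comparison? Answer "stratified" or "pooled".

stratified

The field drainage-specific comparison favours Irrigation A throughout, but the pooled figures favour Irrigation P. The question is whether to condition on field drainage.
Nothing the irrigation does changes field drainage; the imbalance is an allocation artefact. With field drainage also predicting the outcome, the pooled figure is confounded, and the within-stratum comparison is the causal one.
Within each level — well-drained: 79.9% vs 85.7%; waterlogged: 16.1% vs 21.8% — Irrigation A is higher every time.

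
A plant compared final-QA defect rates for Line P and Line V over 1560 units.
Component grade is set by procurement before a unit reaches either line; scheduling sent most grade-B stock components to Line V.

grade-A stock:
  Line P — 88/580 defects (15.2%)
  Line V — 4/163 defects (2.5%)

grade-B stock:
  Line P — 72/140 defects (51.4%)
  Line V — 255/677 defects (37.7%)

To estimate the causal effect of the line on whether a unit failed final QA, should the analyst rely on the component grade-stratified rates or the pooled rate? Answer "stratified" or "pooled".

Component grade satisfies the back-door criterion: it is not a descendant of the line, and it blocks the spurious path from line to outcome. Adjusting for it (i.e., using the within-component grade rates) gives the causal effect.
Within each level — grade-A stock: 15.2% vs 2.5%; grade-B stock: 51.4% vs 37.7% — Line V is lower every time.

stratified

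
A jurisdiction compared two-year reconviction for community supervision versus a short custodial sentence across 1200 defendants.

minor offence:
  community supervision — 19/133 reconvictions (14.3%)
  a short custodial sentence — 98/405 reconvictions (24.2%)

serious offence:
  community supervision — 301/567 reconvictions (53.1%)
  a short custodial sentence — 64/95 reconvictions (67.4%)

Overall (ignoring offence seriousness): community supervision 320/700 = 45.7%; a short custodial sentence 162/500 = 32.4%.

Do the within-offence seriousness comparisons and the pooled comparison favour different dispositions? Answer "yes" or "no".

Within each offence seriousness level (minor offence 14.3% vs 24.2%; serious offence 53.1% vs 67.4%), community supervision has the lower rate every time. Pooled: 45.7% vs 32.4% — a short custodial sentence has the lower rate overall. The two comparisons disagree.

yes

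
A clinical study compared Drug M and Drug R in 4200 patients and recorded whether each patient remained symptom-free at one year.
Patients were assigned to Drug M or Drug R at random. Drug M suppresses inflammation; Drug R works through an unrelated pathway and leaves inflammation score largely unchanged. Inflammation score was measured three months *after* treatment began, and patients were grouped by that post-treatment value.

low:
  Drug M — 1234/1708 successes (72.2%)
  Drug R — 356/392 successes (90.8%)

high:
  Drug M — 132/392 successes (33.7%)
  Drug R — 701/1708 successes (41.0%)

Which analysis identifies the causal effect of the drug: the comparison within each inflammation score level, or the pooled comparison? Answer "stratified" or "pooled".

pooled

Inflammation score is recorded after the drug and is itself shifted by it — it sits on the causal path from drug to outcome. Conditioning on a mediator would strip out part of the effect we want; the pooled comparison gives the total causal effect.
Pooled: Drug M 65.0% vs Drug R 50.3%; Drug M is higher overall.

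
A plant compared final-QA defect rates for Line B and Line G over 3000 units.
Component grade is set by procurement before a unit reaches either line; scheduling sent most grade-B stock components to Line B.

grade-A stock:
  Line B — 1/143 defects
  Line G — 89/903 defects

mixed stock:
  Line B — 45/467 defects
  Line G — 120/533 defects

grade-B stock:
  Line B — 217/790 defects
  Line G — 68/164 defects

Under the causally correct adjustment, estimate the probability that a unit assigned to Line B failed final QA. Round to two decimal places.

Here component grade is a common cause — it drives both which line a case falls under and the outcome. The crude comparison mixes populations; the stratum-specific rates are the causally relevant ones.
Standardising Line B to the population component grade mix: 0.349·1/143 + 0.333·45/467 + 0.318·217/790 = 0.122.

0.12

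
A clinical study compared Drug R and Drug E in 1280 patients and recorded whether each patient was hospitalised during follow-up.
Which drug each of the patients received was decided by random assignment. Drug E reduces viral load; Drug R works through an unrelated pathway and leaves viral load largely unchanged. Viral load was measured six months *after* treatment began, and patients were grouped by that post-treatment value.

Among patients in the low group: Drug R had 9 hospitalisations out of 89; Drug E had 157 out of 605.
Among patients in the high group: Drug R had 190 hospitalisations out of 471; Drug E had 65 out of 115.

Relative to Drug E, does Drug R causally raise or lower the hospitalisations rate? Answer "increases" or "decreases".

increases

The stratified and pooled comparisons disagree (Drug R wins within each viral load; Drug E wins overall), so the answer turns on the causal role of viral load.
Viral load is recorded after the drug and is itself shifted by it — it sits on the causal path from drug to outcome. Conditioning on a mediator would strip out part of the effect we want; the pooled comparison gives the total causal effect.
Pooled: Drug R 35.5% vs Drug E 30.8%; Drug E is lower overall.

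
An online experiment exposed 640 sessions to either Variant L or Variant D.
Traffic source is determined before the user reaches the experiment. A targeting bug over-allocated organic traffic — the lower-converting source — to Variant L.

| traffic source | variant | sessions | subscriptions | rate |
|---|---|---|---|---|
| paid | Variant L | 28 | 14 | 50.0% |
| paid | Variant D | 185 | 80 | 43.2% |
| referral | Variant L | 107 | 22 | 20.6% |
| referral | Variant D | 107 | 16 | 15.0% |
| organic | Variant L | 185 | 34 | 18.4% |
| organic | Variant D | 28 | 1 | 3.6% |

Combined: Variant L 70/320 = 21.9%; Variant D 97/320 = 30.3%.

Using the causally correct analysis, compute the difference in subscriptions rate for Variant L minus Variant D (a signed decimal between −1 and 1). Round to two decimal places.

+0.09

Traffic source differs across variants for reasons unrelated to any effect of the variant itself, and it separately predicts the outcome — a classic confounder. We must compare within traffic source levels.
Adjusting over the population distribution of traffic source: 0.333·(0.500−0.432) + 0.334·(0.206−0.150) + 0.333·(0.184−0.036) = +0.091.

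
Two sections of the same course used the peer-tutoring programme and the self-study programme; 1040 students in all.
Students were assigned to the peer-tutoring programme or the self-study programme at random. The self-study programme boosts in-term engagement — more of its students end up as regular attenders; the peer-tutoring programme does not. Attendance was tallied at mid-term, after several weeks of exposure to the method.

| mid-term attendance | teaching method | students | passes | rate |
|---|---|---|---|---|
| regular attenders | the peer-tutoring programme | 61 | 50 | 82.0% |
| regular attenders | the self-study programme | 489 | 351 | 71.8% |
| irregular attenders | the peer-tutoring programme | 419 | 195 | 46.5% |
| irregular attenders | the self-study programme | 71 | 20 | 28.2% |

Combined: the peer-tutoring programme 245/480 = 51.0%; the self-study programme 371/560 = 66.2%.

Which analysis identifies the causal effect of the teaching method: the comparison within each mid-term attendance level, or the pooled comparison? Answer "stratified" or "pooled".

Stratifying would compare teaching methods among students the teaching methods themselves sorted into mid-term attendance groups — a form of selection on an intermediate. The unconditioned pooled rates give the total causal effect.
Pooled: the peer-tutoring programme 51.0% vs the self-study programme 66.2%; the self-study programme is higher overall.

pooled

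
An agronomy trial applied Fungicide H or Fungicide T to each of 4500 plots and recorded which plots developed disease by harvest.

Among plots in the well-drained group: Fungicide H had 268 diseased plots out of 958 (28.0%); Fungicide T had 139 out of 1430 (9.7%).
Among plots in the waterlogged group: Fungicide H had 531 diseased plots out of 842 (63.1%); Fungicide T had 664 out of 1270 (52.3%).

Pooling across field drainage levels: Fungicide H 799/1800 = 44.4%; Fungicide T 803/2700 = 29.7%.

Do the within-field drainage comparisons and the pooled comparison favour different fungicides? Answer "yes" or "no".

no

Within each field drainage level (well-drained 28.0% vs 9.7%; waterlogged 63.1% vs 52.3%), Fungicide T has the lower rate every time. Pooled: 44.4% vs 29.7% — Fungicide T has the lower rate overall. They agree.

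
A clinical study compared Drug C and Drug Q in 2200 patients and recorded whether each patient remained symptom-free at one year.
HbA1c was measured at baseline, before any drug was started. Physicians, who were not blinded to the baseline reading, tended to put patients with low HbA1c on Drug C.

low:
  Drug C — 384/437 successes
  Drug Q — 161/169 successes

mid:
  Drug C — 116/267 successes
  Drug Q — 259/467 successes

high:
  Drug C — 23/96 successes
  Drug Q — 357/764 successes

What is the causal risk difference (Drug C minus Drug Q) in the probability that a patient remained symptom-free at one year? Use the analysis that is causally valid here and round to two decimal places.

HbA1c is set before the drug has any effect — it is not caused by the drug — and it independently drives the outcome. That makes it a confounder, so the causal comparison is within HbA1c levels.
Adjusting over the population distribution of HbA1c: 0.275·(0.879−0.953) + 0.334·(0.434−0.555) + 0.391·(0.240−0.467) = -0.149.

-0.15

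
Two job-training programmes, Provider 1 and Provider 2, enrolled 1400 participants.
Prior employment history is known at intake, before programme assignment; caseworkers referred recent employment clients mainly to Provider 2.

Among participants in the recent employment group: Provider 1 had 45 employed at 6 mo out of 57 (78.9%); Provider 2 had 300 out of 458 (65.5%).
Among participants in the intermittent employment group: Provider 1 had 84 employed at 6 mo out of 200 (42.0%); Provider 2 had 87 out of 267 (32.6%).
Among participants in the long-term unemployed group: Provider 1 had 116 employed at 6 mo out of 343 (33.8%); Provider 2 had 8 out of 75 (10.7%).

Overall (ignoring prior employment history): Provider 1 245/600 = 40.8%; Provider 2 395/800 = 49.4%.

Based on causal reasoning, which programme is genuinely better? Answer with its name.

The prior employment history-specific comparison favours Provider 1 throughout, but the pooled figures favour Provider 2. The question is whether to condition on prior employment history.
The imbalance in prior employment history arose from how participants were allocated, not from anything the programme did; and prior employment history independently affects the outcome. The pooled gap is confounded — condition on prior employment history.
Within each level — recent employment: 78.9% vs 65.5%; intermittent employment: 42.0% vs 32.6%; long-term unemployed: 33.8% vs 10.7% — Provider 1 is higher every time.

Provider 1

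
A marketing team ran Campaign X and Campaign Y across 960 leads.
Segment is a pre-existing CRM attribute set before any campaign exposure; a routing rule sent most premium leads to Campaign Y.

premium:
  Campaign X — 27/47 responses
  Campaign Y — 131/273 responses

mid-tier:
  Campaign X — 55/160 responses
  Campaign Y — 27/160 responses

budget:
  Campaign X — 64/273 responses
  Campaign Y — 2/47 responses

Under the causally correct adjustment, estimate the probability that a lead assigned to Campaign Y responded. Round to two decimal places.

0.23

The stratified and pooled comparisons disagree (Campaign X wins within each customer segment; Campaign Y wins overall), so the answer turns on the causal role of customer segment.
Customer segment differs across campaigns for reasons unrelated to any effect of the campaign itself, and it separately predicts the outcome — a classic confounder. We must compare within customer segment levels.
Standardising Campaign Y to the population customer segment mix: 0.333·131/273 + 0.333·27/160 + 0.333·2/47 = 0.230.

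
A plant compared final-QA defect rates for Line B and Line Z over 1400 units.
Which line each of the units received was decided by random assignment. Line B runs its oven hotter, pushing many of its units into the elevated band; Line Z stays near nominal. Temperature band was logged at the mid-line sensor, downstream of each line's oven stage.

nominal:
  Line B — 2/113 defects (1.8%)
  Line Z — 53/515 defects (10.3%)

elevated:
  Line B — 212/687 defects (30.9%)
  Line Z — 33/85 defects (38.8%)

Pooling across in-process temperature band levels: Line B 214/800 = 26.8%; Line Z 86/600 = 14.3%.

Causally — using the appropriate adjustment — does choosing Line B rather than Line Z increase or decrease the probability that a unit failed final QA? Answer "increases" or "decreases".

In-process temperature band is downstream of the line. One should not condition on a consequence of treatment, so the overall rates are the right comparison.
Pooled: Line B 26.8% vs Line Z 14.3%; Line Z is lower overall.

increases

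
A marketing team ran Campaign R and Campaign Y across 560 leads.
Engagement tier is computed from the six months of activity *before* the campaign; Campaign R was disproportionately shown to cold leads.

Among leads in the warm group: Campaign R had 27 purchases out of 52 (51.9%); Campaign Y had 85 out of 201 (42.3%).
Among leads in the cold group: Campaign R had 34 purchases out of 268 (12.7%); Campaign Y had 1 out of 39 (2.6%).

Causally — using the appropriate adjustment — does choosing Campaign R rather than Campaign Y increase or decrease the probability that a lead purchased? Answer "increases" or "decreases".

Engagement tier differs across campaigns for reasons unrelated to any effect of the campaign itself, and it separately predicts the outcome — a classic confounder. We must compare within engagement tier levels.
Within each level — warm: 51.9% vs 42.3%; cold: 12.7% vs 2.6% — Campaign R is higher every time.

increases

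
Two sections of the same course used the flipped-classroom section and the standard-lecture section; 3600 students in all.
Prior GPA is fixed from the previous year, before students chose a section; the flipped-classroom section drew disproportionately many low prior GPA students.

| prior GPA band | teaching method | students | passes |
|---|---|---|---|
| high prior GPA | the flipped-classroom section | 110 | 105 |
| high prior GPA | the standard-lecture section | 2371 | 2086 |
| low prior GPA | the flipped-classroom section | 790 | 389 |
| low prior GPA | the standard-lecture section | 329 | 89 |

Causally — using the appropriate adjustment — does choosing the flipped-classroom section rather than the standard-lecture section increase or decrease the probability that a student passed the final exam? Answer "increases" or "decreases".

Prior GPA band satisfies the back-door criterion: it is not a descendant of the teaching method, and it blocks the spurious path from teaching method to outcome. Adjusting for it (i.e., using the within-prior GPA band rates) gives the causal effect.
Within each level — high prior GPA: 95.5% vs 88.0%; low prior GPA: 49.2% vs 27.1% — the flipped-classroom section is higher every time.

increases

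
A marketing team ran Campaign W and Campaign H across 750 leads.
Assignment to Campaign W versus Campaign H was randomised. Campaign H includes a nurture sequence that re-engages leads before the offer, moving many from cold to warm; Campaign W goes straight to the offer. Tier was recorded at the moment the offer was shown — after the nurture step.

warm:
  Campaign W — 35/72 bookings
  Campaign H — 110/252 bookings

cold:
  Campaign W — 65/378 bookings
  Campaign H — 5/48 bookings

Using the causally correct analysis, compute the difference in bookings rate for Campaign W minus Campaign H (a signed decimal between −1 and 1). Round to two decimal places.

Engagement tier lies on the pathway campaign → engagement tier → outcome, so adjusting for it blocks the indirect effect. For the total causal effect of campaign, use the unadjusted pooled rates.
The causal difference is the pooled difference: 0.222 − 0.383 = -0.161.

-0.16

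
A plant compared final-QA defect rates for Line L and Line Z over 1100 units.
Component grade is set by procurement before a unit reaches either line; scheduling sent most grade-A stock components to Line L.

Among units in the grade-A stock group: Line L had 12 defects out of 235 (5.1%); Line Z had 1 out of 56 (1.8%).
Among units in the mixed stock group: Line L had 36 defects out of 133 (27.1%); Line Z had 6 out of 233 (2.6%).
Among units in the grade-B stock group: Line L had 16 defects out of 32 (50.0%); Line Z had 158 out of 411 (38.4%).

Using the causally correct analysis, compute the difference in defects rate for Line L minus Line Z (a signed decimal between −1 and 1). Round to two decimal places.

Component grade satisfies the back-door criterion: it is not a descendant of the line, and it blocks the spurious path from line to outcome. Adjusting for it (i.e., using the within-component grade rates) gives the causal effect.
Adjusting over the population distribution of component grade: 0.265·(0.051−0.018) + 0.333·(0.271−0.026) + 0.403·(0.500−0.384) = +0.137.

+0.14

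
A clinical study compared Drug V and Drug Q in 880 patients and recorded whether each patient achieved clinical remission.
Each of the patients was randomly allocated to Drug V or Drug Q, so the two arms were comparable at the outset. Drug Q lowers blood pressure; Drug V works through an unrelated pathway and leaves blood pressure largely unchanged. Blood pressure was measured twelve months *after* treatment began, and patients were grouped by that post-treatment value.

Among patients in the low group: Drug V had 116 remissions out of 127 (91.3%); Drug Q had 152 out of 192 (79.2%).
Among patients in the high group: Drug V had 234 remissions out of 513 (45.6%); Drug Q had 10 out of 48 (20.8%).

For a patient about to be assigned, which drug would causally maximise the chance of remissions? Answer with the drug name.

Drug V is higher inside every blood pressure stratum but Drug Q is higher in aggregate. Whether to stratify depends on how blood pressure relates to the drug.
The distribution of blood pressure is itself part of what the drug does — it is an intermediate outcome. Holding it fixed would remove that part of the effect; the total effect is the pooled difference.
Pooled: Drug V 54.7% vs Drug Q 67.5%; Drug Q is higher overall.

Drug Q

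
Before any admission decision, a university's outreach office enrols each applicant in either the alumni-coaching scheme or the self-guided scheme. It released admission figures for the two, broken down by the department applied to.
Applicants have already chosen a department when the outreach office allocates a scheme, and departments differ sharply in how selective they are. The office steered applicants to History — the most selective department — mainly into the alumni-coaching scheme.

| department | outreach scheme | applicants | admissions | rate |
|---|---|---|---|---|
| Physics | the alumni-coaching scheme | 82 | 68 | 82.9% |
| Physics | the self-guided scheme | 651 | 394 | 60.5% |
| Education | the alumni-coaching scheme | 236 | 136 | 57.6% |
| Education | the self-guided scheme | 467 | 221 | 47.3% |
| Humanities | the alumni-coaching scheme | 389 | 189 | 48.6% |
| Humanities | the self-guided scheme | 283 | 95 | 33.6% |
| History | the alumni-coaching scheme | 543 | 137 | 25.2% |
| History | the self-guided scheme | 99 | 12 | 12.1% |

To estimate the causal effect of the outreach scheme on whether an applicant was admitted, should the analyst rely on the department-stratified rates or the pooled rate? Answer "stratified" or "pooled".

Department is set before the outreach scheme has any effect — it is not caused by the outreach scheme — and it independently drives the outcome. That makes it a confounder, so the causal comparison is within department levels.
Within each level — Physics: 82.9% vs 60.5%; Education: 57.6% vs 47.3%; Humanities: 48.6% vs 33.6%; History: 25.2% vs 12.1% — the alumni-coaching scheme is higher every time.

stratified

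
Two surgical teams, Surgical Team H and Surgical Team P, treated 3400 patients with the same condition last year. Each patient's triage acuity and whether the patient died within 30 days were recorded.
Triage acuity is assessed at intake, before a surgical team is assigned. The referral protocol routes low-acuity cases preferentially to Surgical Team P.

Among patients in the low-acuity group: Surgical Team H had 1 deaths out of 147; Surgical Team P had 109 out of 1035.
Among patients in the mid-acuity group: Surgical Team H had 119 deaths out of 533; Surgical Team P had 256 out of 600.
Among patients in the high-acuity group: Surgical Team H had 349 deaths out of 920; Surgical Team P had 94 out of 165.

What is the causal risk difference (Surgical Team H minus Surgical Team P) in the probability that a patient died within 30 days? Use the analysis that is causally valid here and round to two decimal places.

-0.16

The triage acuity-specific comparison favours Surgical Team H throughout, but the pooled figures favour Surgical Team P. The question is whether to condition on triage acuity.
Triage acuity is set before the surgical team has any effect — it is not caused by the surgical team — and it independently drives the outcome. That makes it a confounder, so the causal comparison is within triage acuity levels.
Adjusting over the population distribution of triage acuity: 0.348·(0.007−0.105) + 0.333·(0.223−0.427) + 0.319·(0.379−0.570) = -0.163.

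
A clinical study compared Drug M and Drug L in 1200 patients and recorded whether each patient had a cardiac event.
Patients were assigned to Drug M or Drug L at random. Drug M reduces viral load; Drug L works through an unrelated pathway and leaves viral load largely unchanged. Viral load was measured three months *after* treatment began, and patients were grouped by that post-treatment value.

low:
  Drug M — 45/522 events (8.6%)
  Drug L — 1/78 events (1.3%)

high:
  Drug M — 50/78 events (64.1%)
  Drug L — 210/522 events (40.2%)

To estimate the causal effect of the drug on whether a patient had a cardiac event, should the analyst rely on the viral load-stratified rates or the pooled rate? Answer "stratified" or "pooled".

pooled

The distribution of viral load is itself part of what the drug does — it is an intermediate outcome. Holding it fixed would remove that part of the effect; the total effect is the pooled difference.
Pooled: Drug M 15.8% vs Drug L 35.2%; Drug M is lower overall.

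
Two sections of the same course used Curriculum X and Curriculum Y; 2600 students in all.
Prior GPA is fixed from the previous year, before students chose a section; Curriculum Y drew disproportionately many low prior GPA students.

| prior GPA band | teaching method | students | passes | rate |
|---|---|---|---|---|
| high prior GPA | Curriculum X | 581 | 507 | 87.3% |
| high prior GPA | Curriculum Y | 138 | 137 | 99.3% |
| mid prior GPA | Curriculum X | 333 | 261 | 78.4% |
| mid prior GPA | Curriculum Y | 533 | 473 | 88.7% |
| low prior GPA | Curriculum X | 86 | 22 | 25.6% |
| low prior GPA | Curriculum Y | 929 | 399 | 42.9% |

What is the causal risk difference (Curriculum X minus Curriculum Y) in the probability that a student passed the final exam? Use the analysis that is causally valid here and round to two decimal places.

The imbalance in prior GPA band arose from how students were allocated, not from anything the teaching method did; and prior GPA band independently affects the outcome. The pooled gap is confounded — condition on prior GPA band.
Adjusting over the population distribution of prior GPA band: 0.277·(0.873−0.993) + 0.333·(0.784−0.887) + 0.390·(0.256−0.429) = -0.136.

-0.14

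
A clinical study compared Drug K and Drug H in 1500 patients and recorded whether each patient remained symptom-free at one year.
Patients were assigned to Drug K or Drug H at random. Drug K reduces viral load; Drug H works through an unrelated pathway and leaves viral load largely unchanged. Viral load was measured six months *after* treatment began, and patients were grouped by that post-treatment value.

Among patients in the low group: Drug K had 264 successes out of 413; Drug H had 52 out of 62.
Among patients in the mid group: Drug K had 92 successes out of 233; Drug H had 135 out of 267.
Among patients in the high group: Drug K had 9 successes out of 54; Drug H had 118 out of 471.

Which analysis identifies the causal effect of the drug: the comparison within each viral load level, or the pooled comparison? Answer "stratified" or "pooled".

Viral load is recorded after the drug and is itself shifted by it — it sits on the causal path from drug to outcome. Conditioning on a mediator would strip out part of the effect we want; the pooled comparison gives the total causal effect.
Pooled: Drug K 52.1% vs Drug H 38.1%; Drug K is higher overall.

pooled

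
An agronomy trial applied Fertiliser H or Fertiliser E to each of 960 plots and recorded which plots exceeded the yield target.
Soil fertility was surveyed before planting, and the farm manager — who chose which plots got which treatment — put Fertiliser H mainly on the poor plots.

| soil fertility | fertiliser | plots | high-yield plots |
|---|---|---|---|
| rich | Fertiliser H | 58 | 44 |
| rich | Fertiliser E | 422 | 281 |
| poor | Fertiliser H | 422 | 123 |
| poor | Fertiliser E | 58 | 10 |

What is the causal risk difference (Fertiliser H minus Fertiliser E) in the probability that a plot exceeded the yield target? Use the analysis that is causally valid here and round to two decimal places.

Within every soil fertility level Fertiliser H has the higher rate, yet pooled Fertiliser E does — Simpson's reversal.
Soil fertility is set before the fertiliser has any effect — it is not caused by the fertiliser — and it independently drives the outcome. That makes it a confounder, so the causal comparison is within soil fertility levels.
Adjusting over the population distribution of soil fertility: 0.500·(0.759−0.666) + 0.500·(0.291−0.172) = +0.106.

+0.11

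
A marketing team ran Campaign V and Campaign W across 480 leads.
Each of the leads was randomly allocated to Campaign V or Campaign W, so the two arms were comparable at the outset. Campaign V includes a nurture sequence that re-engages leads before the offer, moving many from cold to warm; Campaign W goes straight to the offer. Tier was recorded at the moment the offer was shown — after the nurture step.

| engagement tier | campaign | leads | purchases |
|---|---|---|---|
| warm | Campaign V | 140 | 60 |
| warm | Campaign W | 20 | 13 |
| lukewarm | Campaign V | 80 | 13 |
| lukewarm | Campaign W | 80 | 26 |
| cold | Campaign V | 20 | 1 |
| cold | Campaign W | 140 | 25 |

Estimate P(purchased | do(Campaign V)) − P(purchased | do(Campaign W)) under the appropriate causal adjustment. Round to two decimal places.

The engagement tier-specific comparison favours Campaign W throughout, but the pooled figures favour Campaign V. The question is whether to condition on engagement tier.
Because the campaign influences engagement tier, engagement tier is a post-treatment mediator, not a confounder. Stratifying on it would bias the estimate; the causal effect is the crude pooled difference.
The causal difference is the pooled difference: 0.308 − 0.267 = +0.042.

+0.04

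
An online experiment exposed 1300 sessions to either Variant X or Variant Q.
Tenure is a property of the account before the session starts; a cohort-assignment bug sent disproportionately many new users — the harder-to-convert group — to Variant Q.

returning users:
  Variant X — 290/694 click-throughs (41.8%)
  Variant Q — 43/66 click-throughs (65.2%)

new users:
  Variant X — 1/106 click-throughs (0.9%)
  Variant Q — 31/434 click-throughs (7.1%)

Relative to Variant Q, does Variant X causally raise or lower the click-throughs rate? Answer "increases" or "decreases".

decreases

Within every user tenure level Variant Q has the higher rate, yet pooled Variant X does — Simpson's reversal.
User tenure is set before the variant has any effect — it is not caused by the variant — and it independently drives the outcome. That makes it a confounder, so the causal comparison is within user tenure levels.
Within each level — returning users: 41.8% vs 65.2%; new users: 0.9% vs 7.1% — Variant Q is higher every time.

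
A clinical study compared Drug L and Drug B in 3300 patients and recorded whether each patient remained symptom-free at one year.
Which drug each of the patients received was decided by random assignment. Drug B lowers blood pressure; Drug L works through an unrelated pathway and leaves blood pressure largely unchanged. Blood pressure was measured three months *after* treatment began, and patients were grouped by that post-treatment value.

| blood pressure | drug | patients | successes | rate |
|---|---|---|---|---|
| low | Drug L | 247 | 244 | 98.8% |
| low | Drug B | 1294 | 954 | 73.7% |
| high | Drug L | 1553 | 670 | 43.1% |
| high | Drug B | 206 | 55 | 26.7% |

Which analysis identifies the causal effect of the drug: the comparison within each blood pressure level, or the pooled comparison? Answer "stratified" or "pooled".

pooled

Within every blood pressure level Drug L has the higher rate, yet pooled Drug B does — Simpson's reversal.
Blood pressure here is a post-treatment variable shaped by the drug; conditioning on it would introduce bias rather than remove it. The overall comparison is the causal one.
Pooled: Drug L 50.8% vs Drug B 67.3%; Drug B is higher overall.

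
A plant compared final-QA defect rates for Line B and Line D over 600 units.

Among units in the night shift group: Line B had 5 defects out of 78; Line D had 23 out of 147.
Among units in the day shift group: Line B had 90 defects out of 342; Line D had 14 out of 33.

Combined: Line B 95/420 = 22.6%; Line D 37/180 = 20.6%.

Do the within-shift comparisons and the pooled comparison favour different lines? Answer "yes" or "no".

Within each shift level (night shift 6.4% vs 15.6%; day shift 26.3% vs 42.4%), Line B has the lower rate every time. Pooled: 22.6% vs 20.6% — Line D has the lower rate overall. The two comparisons disagree.

yes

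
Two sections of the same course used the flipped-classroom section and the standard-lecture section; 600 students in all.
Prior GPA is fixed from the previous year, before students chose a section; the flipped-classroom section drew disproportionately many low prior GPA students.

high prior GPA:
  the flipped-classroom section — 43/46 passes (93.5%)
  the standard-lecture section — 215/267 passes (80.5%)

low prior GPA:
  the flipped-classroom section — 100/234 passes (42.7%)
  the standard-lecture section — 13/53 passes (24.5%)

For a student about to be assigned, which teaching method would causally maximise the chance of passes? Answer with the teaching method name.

the flipped-classroom section

The stratified and pooled comparisons disagree (the flipped-classroom section wins within each prior GPA band; the standard-lecture section wins overall), so the answer turns on the causal role of prior GPA band.
Here prior GPA band is a common cause — it drives both which teaching method a case falls under and the outcome. The crude comparison mixes populations; the stratum-specific rates are the causally relevant ones.
Within each level — high prior GPA: 93.5% vs 80.5%; low prior GPA: 42.7% vs 24.5% — the flipped-classroom section is higher every time.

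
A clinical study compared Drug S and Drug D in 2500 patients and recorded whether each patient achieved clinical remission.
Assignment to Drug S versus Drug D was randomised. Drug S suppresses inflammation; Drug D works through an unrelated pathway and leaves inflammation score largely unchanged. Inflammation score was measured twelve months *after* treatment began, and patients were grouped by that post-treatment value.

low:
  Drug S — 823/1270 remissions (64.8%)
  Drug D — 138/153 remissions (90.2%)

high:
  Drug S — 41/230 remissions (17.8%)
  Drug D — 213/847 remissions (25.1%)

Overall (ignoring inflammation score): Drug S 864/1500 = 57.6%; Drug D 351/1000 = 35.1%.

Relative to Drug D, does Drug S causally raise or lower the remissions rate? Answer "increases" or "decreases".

The inflammation score-specific comparison favours Drug D throughout, but the pooled figures favour Drug S. The question is whether to condition on inflammation score.
Inflammation score here is a post-treatment variable shaped by the drug; conditioning on it would introduce bias rather than remove it. The overall comparison is the causal one.
Pooled: Drug S 57.6% vs Drug D 35.1%; Drug S is higher overall.

increases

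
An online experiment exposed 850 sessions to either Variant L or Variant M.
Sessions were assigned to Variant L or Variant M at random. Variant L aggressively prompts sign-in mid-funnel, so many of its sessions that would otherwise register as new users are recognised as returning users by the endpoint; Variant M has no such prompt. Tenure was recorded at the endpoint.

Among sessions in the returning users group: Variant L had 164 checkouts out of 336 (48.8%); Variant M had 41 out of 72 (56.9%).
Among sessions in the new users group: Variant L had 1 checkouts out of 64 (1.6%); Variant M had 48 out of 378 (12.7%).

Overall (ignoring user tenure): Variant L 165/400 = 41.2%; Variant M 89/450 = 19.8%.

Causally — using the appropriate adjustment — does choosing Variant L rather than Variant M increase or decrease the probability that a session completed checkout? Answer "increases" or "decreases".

User tenure is downstream of the variant. One should not condition on a consequence of treatment, so the overall rates are the right comparison.
Pooled: Variant L 41.2% vs Variant M 19.8%; Variant L is higher overall.

increases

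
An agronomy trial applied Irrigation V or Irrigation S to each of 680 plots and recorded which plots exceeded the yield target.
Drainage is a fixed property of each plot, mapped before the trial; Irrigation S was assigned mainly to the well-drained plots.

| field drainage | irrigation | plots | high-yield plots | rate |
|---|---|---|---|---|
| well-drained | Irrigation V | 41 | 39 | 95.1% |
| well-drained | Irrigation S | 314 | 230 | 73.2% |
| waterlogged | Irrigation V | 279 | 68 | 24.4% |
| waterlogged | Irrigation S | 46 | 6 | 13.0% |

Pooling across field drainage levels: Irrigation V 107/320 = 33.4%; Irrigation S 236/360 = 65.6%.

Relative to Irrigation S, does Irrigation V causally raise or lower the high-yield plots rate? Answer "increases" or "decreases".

increases

Within every field drainage level Irrigation V has the higher rate, yet pooled Irrigation S does — Simpson's reversal.
Field drainage satisfies the back-door criterion: it is not a descendant of the irrigation, and it blocks the spurious path from irrigation to outcome. Adjusting for it (i.e., using the within-field drainage rates) gives the causal effect.
Within each level — well-drained: 95.1% vs 73.2%; waterlogged: 24.4% vs 13.0% — Irrigation V is higher every time.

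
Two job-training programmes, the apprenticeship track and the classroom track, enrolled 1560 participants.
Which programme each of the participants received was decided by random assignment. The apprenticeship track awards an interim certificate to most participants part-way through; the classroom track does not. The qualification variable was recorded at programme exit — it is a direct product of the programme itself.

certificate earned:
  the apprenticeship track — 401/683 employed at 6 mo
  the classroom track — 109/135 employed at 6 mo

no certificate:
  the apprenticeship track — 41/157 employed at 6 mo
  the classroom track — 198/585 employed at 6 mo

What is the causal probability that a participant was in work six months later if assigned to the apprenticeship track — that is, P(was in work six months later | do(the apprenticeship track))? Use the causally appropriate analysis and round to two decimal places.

the classroom track is higher inside every qualification attained during the programme stratum but the apprenticeship track is higher in aggregate. Whether to stratify depends on how qualification attained during the programme relates to the programme.
Stratifying would compare programmes among participants the programmes themselves sorted into qualification attained during the programme groups — a form of selection on an intermediate. The unconditioned pooled rates give the total causal effect.
So P(outcome | do(the apprenticeship track)) is just the pooled rate for the apprenticeship track: 442/840 = 0.526.

0.53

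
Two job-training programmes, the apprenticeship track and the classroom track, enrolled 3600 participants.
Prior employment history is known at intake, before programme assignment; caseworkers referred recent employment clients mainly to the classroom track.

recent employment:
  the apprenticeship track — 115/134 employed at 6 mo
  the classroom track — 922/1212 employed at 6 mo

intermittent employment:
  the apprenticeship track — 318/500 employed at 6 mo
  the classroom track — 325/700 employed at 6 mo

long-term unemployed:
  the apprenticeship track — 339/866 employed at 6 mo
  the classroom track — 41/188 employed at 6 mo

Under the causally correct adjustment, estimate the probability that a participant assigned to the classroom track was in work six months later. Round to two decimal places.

The stratified and pooled comparisons disagree (the apprenticeship track wins within each prior employment history; the classroom track wins overall), so the answer turns on the causal role of prior employment history.
The imbalance in prior employment history arose from how participants were allocated, not from anything the programme did; and prior employment history independently affects the outcome. The pooled gap is confounded — condition on prior employment history.
Standardising the classroom track to the population prior employment history mix: 0.374·922/1212 + 0.333·325/700 + 0.293·41/188 = 0.503.

0.50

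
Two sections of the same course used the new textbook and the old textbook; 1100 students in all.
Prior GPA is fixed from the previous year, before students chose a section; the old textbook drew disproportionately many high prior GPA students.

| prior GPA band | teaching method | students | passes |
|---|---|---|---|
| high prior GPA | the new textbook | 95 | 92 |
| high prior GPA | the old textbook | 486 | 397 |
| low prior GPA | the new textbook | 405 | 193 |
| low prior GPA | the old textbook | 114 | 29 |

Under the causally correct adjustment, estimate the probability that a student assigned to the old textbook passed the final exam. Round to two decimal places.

0.55

the new textbook is higher inside every prior GPA band stratum but the old textbook is higher in aggregate. Whether to stratify depends on how prior GPA band relates to the teaching method.
The imbalance in prior GPA band arose from how students were allocated, not from anything the teaching method did; and prior GPA band independently affects the outcome. The pooled gap is confounded — condition on prior GPA band.
Standardising the old textbook to the population prior GPA band mix: 0.528·397/486 + 0.472·29/114 = 0.551.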